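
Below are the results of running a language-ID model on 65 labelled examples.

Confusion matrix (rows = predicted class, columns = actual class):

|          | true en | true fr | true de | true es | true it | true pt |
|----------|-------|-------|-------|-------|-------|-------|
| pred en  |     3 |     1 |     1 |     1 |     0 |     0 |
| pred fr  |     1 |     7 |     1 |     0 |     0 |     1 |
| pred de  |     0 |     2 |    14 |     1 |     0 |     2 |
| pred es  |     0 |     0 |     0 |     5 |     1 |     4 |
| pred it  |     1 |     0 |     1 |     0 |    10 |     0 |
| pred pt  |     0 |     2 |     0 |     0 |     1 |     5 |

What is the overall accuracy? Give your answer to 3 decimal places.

0.677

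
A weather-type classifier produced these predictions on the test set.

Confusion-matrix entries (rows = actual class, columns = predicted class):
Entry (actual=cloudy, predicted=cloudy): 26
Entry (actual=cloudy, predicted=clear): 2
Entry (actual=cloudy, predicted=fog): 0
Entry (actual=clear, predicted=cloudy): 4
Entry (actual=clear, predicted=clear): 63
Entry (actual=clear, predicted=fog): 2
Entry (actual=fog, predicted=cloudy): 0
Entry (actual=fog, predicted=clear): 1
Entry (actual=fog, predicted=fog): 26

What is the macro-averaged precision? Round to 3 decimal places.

Per-class precision (TP/(TP+FP)):
  cloudy: TP=26, FP=4+0=4 → 26/30 = 0.8667
  clear: TP=63, FP=2+1=3 → 63/66 = 0.9545
  fog: TP=26, FP=0+2=2 → 26/28 = 0.9286
Macro-precision = mean = (0.8667 + 0.9545 + 0.9286) / 3 = 0.917

0.917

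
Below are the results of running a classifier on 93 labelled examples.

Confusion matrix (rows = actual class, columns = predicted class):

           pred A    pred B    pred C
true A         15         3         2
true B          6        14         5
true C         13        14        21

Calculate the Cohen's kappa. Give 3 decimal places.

Observed agreement pₒ = trace/N = 50/93 = 0.5376
Expected agreement pₑ = Σ (rowᵢ·colᵢ)/N² = (20·34 + 25·31 + 48·28)/93² = 0.3236
κ = (pₒ − pₑ)/(1 − pₑ) = (0.5376 − 0.3236)/(1 − 0.3236) = 0.316

0.316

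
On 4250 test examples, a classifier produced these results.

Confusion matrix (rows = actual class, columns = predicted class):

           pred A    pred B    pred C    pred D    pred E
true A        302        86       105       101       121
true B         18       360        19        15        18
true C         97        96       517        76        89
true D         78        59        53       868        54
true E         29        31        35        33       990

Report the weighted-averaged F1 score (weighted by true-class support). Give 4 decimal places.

Per-class F1 score (2·TP/(2·TP+FP+FN)):
  A: TP=302, FP=18+97+78+29=222, FN=86+105+101+121=413 → 604/1239 = 0.48749
  B: TP=360, FP=86+96+59+31=272, FN=18+19+15+18=70 → 720/1062 = 0.67797
  C: TP=517, FP=105+19+53+35=212, FN=97+96+76+89=358 → 1034/1604 = 0.64464
  D: TP=868, FP=101+15+76+33=225, FN=78+59+53+54=244 → 1736/2205 = 0.78730
  E: TP=990, FP=121+18+89+54=282, FN=29+31+35+33=128 → 1980/2390 = 0.82845
Weighted-F1 score = Σ (supportᵢ/N)·F1 scoreᵢ with N=4250: (715/4250)·0.48749 + (430/4250)·0.67797 + (875/4250)·0.64464 + (1112/4250)·0.78730 + (1118/4250)·0.82845 = 0.7073

0.7073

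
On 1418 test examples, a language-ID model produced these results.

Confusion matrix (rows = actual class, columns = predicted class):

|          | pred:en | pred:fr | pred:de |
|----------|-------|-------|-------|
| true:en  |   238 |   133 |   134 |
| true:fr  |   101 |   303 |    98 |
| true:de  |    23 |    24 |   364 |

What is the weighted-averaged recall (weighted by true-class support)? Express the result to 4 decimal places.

Per-class recall (TP/(TP+FN)):
  en: TP=238, FN=133+134=267 → 238/505 = 0.47129
  fr: TP=303, FN=101+98=199 → 303/502 = 0.60359
  de: TP=364, FN=23+24=47 → 364/411 = 0.88564
Weighted-recall = Σ (supportᵢ/N)·recallᵢ with N=1418: (505/1418)·0.47129 + (502/1418)·0.60359 + (411/1418)·0.88564 = 0.6382

0.6382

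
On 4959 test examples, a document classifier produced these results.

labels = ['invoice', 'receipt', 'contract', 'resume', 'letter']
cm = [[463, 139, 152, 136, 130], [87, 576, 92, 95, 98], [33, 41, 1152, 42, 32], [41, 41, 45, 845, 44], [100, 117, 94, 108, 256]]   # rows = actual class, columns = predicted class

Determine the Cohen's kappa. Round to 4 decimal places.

Observed agreement pₒ = trace/N = 3292/4959 = 0.66384
Expected agreement pₑ = Σ (rowᵢ·colᵢ)/N² = (1020·724 + 948·914 + 1300·1535 + 1016·1226 + 675·560)/4959² = 0.21243
κ = (pₒ − pₑ)/(1 − pₑ) = (0.66384 − 0.21243)/(1 − 0.21243) = 0.5732

0.5732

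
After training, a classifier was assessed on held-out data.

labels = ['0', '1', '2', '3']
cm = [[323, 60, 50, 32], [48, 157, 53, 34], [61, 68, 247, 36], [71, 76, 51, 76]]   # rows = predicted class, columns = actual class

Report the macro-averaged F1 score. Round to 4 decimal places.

Per-class F1 score (2·TP/(2·TP+FP+FN)):
  0: TP=323, FP=60+50+32=142, FN=48+61+71=180 → 646/968 = 0.66736
  1: TP=157, FP=48+53+34=135, FN=60+68+76=204 → 314/653 = 0.48086
  2: TP=247, FP=61+68+36=165, FN=50+53+51=154 → 494/813 = 0.60763
  3: TP=76, FP=71+76+51=198, FN=32+34+36=102 → 152/452 = 0.33628
Macro-F1 score = mean = (0.66736 + 0.48086 + 0.60763 + 0.33628) / 4 = 0.5230

0.5230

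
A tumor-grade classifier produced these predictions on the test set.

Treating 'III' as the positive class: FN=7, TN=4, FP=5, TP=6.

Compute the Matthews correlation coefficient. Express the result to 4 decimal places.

MCC = (TP·TN − FP·FN) / √((TP+FP)(TP+FN)(TN+FP)(TN+FN))
Numerator = 6·4 − 5·7 = -11
Denominator = √(11·13·9·11) = √14157 = 118.9832
MCC = -11 / 118.9832 = -0.0925

-0.0925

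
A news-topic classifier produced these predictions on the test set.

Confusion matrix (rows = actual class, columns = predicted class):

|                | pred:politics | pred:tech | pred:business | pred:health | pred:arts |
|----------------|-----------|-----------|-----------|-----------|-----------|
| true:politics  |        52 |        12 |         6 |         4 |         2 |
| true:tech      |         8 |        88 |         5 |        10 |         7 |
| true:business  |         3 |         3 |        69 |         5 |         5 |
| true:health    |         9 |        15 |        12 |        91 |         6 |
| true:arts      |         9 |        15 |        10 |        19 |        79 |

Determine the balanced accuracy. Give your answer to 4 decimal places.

Balanced accuracy = mean of per-class recall.
  politics: recall = 52/76 = 0.68421
  tech: recall = 88/118 = 0.74576
  business: recall = 69/85 = 0.81176
  health: recall = 91/133 = 0.68421
  arts: recall = 79/132 = 0.59848
Mean = (0.68421 + 0.74576 + 0.81176 + 0.68421 + 0.59848) / 5 = 0.7049

0.7049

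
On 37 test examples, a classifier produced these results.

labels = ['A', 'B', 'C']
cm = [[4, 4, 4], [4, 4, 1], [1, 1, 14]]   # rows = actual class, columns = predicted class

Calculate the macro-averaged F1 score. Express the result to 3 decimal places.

Per-class F1 score (2·TP/(2·TP+FP+FN)):
  A: TP=4, FP=4+1=5, FN=4+4=8 → 8/21 = 0.3810
  B: TP=4, FP=4+1=5, FN=4+1=5 → 8/18 = 0.4444
  C: TP=14, FP=4+1=5, FN=1+1=2 → 28/35 = 0.8000
Macro-F1 score = mean = (0.3810 + 0.4444 + 0.8000) / 3 = 0.542

0.542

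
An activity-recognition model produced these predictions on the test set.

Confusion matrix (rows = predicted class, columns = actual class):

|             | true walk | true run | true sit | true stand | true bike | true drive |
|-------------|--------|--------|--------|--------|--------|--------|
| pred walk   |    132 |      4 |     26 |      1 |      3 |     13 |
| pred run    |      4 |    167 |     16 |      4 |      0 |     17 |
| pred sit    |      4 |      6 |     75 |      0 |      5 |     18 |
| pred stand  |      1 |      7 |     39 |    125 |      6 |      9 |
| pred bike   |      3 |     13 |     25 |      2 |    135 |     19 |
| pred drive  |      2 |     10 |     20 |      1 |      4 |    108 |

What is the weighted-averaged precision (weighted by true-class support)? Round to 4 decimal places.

0.7268

Per-class precision (TP/(TP+FP)):
  walk: TP=132, FP=4+26+1+3+13=47 → 132/179 = 0.73743
  run: TP=167, FP=4+16+4+0+17=41 → 167/208 = 0.80288
  sit: TP=75, FP=4+6+0+5+18=33 → 75/108 = 0.69444
  stand: TP=125, FP=1+7+39+6+9=62 → 125/187 = 0.66845
  bike: TP=135, FP=3+13+25+2+19=62 → 135/197 = 0.68528
  drive: TP=108, FP=2+10+20+1+4=37 → 108/145 = 0.74483
Weighted-precision = Σ (supportᵢ/N)·precisionᵢ with N=1024: (146/1024)·0.73743 + (207/1024)·0.80288 + (201/1024)·0.69444 + (133/1024)·0.66845 + (153/1024)·0.68528 + (184/1024)·0.74483 = 0.7268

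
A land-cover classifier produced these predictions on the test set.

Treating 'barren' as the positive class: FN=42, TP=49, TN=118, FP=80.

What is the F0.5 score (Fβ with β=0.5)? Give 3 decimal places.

Fβ = (1+β²)·TP / ((1+β²)·TP + β²·FN + FP), with β²=1/4
= 1.25·49 / (1.25·49 + 0.25·42 + 80) = 0.404

0.404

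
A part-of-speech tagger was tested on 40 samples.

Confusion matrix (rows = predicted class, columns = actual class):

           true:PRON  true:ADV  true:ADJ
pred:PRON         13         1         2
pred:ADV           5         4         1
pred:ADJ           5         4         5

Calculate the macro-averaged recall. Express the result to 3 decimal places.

Per-class recall (TP/(TP+FN)):
  PRON: TP=13, FN=5+5=10 → 13/23 = 0.5652
  ADV: TP=4, FN=1+4=5 → 4/9 = 0.4444
  ADJ: TP=5, FN=2+1=3 → 5/8 = 0.6250
Macro-recall = mean = (0.5652 + 0.4444 + 0.6250) / 3 = 0.545

0.545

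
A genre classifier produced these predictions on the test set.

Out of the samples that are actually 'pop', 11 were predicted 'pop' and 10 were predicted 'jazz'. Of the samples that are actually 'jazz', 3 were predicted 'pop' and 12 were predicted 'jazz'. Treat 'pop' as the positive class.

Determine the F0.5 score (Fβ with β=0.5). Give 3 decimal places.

Fβ = (1+β²)·TP / ((1+β²)·TP + β²·FN + FP), with β²=1/4
= 1.25·11 / (1.25·11 + 0.25·10 + 3) = 0.714

0.714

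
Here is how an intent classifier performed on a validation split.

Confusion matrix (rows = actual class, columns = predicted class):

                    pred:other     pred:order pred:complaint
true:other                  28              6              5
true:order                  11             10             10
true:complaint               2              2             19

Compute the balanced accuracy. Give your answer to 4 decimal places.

Balanced accuracy = mean of per-class recall.
  other: recall = 28/39 = 0.71795
  order: recall = 10/31 = 0.32258
  complaint: recall = 19/23 = 0.82609
Mean = (0.71795 + 0.32258 + 0.82609) / 3 = 0.6222

0.6222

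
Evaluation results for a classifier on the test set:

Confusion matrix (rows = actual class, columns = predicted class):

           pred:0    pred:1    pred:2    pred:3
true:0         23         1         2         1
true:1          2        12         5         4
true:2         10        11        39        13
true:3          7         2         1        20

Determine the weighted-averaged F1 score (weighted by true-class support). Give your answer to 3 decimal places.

Per-class F1 score (2·TP/(2·TP+FP+FN)):
  0: TP=23, FP=2+10+7=19, FN=1+2+1=4 → 46/69 = 0.6667
  1: TP=12, FP=1+11+2=14, FN=2+5+4=11 → 24/49 = 0.4898
  2: TP=39, FP=2+5+1=8, FN=10+11+13=34 → 78/120 = 0.6500
  3: TP=20, FP=1+4+13=18, FN=7+2+1=10 → 40/68 = 0.5882
Weighted-F1 score = Σ (supportᵢ/N)·F1 scoreᵢ with N=153: (27/153)·0.6667 + (23/153)·0.4898 + (73/153)·0.6500 + (30/153)·0.5882 = 0.617

0.617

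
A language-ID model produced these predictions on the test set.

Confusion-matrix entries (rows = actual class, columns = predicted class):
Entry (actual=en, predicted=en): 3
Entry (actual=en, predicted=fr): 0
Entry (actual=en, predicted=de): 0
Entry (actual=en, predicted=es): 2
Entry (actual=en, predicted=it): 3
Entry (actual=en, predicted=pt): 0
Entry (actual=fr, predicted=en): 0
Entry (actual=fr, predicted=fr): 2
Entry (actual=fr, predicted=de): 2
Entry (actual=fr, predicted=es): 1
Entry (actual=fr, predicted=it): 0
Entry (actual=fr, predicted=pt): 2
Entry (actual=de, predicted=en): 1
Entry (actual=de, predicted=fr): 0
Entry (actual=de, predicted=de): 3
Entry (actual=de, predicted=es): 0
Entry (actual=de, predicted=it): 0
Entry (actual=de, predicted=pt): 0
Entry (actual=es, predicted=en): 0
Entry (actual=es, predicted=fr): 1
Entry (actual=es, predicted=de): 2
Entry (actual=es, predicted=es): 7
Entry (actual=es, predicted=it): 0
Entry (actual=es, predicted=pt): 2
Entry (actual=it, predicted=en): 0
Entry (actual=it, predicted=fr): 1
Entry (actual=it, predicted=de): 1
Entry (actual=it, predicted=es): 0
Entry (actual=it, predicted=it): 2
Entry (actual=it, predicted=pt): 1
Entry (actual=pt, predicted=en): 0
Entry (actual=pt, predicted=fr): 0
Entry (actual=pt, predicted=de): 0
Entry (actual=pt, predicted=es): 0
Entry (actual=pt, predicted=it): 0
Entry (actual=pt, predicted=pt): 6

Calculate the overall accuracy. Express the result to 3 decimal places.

Accuracy = trace / total = (3+2+3+7+2+6=23) / 42 = 23/42 = 0.548

0.548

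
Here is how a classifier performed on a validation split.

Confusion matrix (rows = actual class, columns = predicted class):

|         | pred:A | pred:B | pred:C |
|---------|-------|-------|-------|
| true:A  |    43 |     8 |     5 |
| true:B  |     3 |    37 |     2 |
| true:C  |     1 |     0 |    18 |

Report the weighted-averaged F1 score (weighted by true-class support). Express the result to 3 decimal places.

Per-class F1 score (2·TP/(2·TP+FP+FN)):
  A: TP=43, FP=3+1=4, FN=8+5=13 → 86/103 = 0.8350
  B: TP=37, FP=8+0=8, FN=3+2=5 → 74/87 = 0.8506
  C: TP=18, FP=5+2=7, FN=1+0=1 → 36/44 = 0.8182
Weighted-F1 score = Σ (supportᵢ/N)·F1 scoreᵢ with N=117: (56/117)·0.8350 + (42/117)·0.8506 + (19/117)·0.8182 = 0.838

0.838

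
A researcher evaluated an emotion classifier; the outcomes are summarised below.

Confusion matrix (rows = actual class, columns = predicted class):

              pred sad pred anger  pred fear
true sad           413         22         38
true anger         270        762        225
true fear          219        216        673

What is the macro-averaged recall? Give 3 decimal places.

0.696

Per-class recall (TP/(TP+FN)):
  sad: TP=413, FN=22+38=60 → 413/473 = 0.8732
  anger: TP=762, FN=270+225=495 → 762/1257 = 0.6062
  fear: TP=673, FN=219+216=435 → 673/1108 = 0.6074
Macro-recall = mean = (0.8732 + 0.6062 + 0.6074) / 3 = 0.696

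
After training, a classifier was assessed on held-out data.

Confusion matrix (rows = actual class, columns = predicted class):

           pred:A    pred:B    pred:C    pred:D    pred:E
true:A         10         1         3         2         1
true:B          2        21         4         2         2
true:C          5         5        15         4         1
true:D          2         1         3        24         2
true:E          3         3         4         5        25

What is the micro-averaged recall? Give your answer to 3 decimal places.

0.633

Micro-averaging pools counts across classes: ΣTP=95, ΣFP=55, ΣFN=55.
Micro-recall = TP/(TP+FN) on pooled counts = 0.633 (equals overall accuracy in single-label multiclass).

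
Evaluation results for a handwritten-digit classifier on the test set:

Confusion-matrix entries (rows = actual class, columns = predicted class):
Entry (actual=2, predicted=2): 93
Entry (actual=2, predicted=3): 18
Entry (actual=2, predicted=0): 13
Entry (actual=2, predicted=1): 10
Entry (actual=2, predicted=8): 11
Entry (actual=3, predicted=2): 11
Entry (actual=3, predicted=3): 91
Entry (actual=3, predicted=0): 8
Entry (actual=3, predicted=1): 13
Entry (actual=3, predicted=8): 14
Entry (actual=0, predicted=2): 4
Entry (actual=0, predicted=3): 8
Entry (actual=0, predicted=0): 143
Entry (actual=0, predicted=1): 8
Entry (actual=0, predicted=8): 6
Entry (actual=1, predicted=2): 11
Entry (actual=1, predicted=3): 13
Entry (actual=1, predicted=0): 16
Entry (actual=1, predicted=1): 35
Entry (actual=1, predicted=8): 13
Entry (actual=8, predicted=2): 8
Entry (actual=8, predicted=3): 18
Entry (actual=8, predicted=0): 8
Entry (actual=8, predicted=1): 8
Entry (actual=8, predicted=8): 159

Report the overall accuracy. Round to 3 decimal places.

Accuracy = trace / total = (93+91+143+35+159=521) / 740 = 521/740 = 0.704

0.704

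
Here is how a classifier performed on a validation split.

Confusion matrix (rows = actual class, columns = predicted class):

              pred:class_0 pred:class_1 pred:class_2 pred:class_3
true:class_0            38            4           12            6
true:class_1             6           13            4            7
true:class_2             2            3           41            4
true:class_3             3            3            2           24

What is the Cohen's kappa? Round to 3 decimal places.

Observed agreement pₒ = trace/N = 116/172 = 0.6744
Expected agreement pₑ = Σ (rowᵢ·colᵢ)/N² = (60·49 + 30·23 + 50·59 + 32·41)/172² = 0.2668
κ = (pₒ − pₑ)/(1 − pₑ) = (0.6744 − 0.2668)/(1 − 0.2668) = 0.556

0.556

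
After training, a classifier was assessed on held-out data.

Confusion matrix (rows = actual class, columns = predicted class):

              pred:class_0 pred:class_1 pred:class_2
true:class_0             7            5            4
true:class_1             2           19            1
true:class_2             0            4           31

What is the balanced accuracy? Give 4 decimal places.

0.7290

Balanced accuracy = mean of per-class recall.
  class_0: recall = 7/16 = 0.43750
  class_1: recall = 19/22 = 0.86364
  class_2: recall = 31/35 = 0.88571
Mean = (0.43750 + 0.86364 + 0.88571) / 3 = 0.7290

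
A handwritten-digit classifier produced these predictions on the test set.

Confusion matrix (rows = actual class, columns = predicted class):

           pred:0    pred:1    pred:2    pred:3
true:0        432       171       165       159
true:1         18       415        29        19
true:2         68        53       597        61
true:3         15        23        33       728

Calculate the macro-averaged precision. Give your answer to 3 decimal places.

Per-class precision (TP/(TP+FP)):
  0: TP=432, FP=18+68+15=101 → 432/533 = 0.8105
  1: TP=415, FP=171+53+23=247 → 415/662 = 0.6269
  2: TP=597, FP=165+29+33=227 → 597/824 = 0.7245
  3: TP=728, FP=159+19+61=239 → 728/967 = 0.7528
Macro-precision = mean = (0.8105 + 0.6269 + 0.7245 + 0.7528) / 4 = 0.729

0.729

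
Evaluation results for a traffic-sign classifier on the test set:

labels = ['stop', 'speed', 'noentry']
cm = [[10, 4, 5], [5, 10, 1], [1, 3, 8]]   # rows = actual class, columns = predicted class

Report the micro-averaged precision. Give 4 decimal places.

Micro-averaging pools counts across classes: ΣTP=28, ΣFP=19, ΣFN=19.
Micro-precision = TP/(TP+FP) on pooled counts = 0.5957 (equals overall accuracy in single-label multiclass).

0.5957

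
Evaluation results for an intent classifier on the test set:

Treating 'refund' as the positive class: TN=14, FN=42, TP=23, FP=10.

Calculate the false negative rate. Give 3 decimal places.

FNR = FN/(FN+TP) = 42/(42+23) = 0.646

0.646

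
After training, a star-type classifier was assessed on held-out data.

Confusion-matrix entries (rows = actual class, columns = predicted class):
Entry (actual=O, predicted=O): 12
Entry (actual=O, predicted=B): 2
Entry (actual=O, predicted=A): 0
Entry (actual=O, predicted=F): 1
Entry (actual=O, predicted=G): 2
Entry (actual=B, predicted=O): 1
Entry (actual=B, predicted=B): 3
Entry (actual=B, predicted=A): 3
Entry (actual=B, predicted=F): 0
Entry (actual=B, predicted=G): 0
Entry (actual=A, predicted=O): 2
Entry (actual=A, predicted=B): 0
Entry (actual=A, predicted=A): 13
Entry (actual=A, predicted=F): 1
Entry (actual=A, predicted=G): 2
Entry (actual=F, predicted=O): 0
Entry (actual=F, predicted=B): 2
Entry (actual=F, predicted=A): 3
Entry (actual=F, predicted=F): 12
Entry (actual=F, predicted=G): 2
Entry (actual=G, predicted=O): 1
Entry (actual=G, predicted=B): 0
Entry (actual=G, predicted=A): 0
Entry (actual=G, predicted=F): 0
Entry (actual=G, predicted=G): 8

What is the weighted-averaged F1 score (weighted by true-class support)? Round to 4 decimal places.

0.6870

Per-class F1 score (2·TP/(2·TP+FP+FN)):
  O: TP=12, FP=1+2+0+1=4, FN=2+0+1+2=5 → 24/33 = 0.72727
  B: TP=3, FP=2+0+2+0=4, FN=1+3+0+0=4 → 6/14 = 0.42857
  A: TP=13, FP=0+3+3+0=6, FN=2+0+1+2=5 → 26/37 = 0.70270
  F: TP=12, FP=1+0+1+0=2, FN=0+2+3+2=7 → 24/33 = 0.72727
  G: TP=8, FP=2+0+2+2=6, FN=1+0+0+0=1 → 16/23 = 0.69565
Weighted-F1 score = Σ (supportᵢ/N)·F1 scoreᵢ with N=70: (17/70)·0.72727 + (7/70)·0.42857 + (18/70)·0.70270 + (19/70)·0.72727 + (9/70)·0.69565 = 0.6870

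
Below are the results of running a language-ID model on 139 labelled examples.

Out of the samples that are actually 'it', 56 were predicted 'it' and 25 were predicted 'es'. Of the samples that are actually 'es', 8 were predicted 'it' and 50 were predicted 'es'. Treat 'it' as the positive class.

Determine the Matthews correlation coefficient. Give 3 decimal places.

0.548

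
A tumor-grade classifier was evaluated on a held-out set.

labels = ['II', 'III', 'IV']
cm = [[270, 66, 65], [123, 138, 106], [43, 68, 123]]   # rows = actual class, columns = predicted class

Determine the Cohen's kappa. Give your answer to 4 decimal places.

0.2855

Observed agreement pₒ = trace/N = 531/1002 = 0.52994
Expected agreement pₑ = Σ (rowᵢ·colᵢ)/N² = (401·436 + 367·272 + 234·294)/1002² = 0.34209
κ = (pₒ − pₑ)/(1 − pₑ) = (0.52994 − 0.34209)/(1 − 0.34209) = 0.2855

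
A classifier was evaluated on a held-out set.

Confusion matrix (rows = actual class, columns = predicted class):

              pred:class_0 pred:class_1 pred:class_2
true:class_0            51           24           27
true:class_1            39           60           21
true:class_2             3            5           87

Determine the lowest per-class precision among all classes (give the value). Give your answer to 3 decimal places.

Per-class precision (TP/(TP+FP)):
  class_0: TP=51, FP=39+3=42 → 51/93 = 0.5484
  class_1: TP=60, FP=24+5=29 → 60/89 = 0.6742
  class_2: TP=87, FP=27+21=48 → 87/135 = 0.6444
Lowest is class 'class_0' with precision = 0.548.

0.548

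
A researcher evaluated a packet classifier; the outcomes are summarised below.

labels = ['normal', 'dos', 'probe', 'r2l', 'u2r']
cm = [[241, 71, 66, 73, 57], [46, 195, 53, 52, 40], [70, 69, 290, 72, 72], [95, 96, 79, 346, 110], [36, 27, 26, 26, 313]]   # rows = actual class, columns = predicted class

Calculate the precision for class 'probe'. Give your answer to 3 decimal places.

0.564

Take TP from the diagonal, FP from the rest of the 'probe' prediction marginal, FN from the rest of the 'probe' actual marginal.
precision = TP/(TP+FP).
probe: TP=290, FP=66+53+79+26=224 → 290/514 = 0.5642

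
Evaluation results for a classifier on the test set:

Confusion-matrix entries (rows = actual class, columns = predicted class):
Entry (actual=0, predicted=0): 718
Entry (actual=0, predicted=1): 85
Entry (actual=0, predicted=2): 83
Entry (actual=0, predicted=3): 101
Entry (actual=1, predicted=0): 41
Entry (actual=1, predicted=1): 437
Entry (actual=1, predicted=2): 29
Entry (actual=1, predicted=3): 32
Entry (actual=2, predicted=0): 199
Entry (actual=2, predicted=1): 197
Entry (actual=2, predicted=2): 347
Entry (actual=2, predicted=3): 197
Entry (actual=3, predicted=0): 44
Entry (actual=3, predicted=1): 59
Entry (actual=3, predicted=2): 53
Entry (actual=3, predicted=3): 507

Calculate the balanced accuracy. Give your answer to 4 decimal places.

0.6680

Balanced accuracy = mean of per-class recall.
  0: recall = 718/987 = 0.72746
  1: recall = 437/539 = 0.81076
  2: recall = 347/940 = 0.36915
  3: recall = 507/663 = 0.76471
Mean = (0.72746 + 0.81076 + 0.36915 + 0.76471) / 4 = 0.6680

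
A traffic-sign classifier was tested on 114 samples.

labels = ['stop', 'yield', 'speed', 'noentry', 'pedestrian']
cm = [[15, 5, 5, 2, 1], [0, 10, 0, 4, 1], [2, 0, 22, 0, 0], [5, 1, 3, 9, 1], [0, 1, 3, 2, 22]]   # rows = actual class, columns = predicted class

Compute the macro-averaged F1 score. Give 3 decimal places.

0.665

Per-class F1 score (2·TP/(2·TP+FP+FN)):
  stop: TP=15, FP=0+2+5+0=7, FN=5+5+2+1=13 → 30/50 = 0.6000
  yield: TP=10, FP=5+0+1+1=7, FN=0+0+4+1=5 → 20/32 = 0.6250
  speed: TP=22, FP=5+0+3+3=11, FN=2+0+0+0=2 → 44/57 = 0.7719
  noentry: TP=9, FP=2+4+0+2=8, FN=5+1+3+1=10 → 18/36 = 0.5000
  pedestrian: TP=22, FP=1+1+0+1=3, FN=0+1+3+2=6 → 44/53 = 0.8302
Macro-F1 score = mean = (0.6000 + 0.6250 + 0.7719 + 0.5000 + 0.8302) / 5 = 0.665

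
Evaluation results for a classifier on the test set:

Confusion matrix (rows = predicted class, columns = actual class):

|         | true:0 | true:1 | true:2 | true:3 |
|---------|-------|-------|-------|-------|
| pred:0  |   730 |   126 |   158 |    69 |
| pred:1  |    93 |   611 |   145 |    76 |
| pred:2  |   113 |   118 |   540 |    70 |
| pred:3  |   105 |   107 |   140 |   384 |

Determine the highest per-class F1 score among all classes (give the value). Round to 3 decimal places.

Per-class F1 score (2·TP/(2·TP+FP+FN)):
  0: TP=730, FP=126+158+69=353, FN=93+113+105=311 → 1460/2124 = 0.6874
  1: TP=611, FP=93+145+76=314, FN=126+118+107=351 → 1222/1887 = 0.6476
  2: TP=540, FP=113+118+70=301, FN=158+145+140=443 → 1080/1824 = 0.5921
  3: TP=384, FP=105+107+140=352, FN=69+76+70=215 → 768/1335 = 0.5753
Highest is class '0' with F1 score = 0.687.

0.687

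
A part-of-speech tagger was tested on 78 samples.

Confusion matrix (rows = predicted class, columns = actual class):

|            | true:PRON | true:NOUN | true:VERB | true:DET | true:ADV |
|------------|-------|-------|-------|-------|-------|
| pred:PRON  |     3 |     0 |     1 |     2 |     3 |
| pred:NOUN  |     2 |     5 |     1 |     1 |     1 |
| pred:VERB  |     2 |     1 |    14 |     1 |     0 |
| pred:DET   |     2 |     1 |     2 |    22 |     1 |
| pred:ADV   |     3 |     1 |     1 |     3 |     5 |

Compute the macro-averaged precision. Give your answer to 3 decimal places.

Per-class precision (TP/(TP+FP)):
  PRON: TP=3, FP=0+1+2+3=6 → 3/9 = 0.3333
  NOUN: TP=5, FP=2+1+1+1=5 → 5/10 = 0.5000
  VERB: TP=14, FP=2+1+1+0=4 → 14/18 = 0.7778
  DET: TP=22, FP=2+1+2+1=6 → 22/28 = 0.7857
  ADV: TP=5, FP=3+1+1+3=8 → 5/13 = 0.3846
Macro-precision = mean = (0.3333 + 0.5000 + 0.7778 + 0.7857 + 0.3846) / 5 = 0.556

0.556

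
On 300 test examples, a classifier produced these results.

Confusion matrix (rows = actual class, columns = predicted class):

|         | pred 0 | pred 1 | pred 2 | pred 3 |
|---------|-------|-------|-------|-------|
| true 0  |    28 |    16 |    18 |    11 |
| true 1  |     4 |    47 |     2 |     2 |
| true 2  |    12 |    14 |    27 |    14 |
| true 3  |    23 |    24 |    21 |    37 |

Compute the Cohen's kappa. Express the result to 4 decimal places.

0.2926

Observed agreement pₒ = trace/N = 139/300 = 0.46333
Expected agreement pₑ = Σ (rowᵢ·colᵢ)/N² = (73·67 + 55·101 + 67·68 + 105·64)/300² = 0.24136
κ = (pₒ − pₑ)/(1 − pₑ) = (0.46333 − 0.24136)/(1 − 0.24136) = 0.2926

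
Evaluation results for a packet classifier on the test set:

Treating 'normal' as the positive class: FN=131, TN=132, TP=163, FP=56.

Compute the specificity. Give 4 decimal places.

Specificity = TN/(TN+FP) = 132/(132+56) = 0.7021

0.7021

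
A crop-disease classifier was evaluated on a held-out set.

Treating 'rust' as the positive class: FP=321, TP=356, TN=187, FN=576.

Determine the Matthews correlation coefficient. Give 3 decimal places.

-0.239

MCC = (TP·TN − FP·FN) / √((TP+FP)(TP+FN)(TN+FP)(TN+FN))
Numerator = 356·187 − 321·576 = -118324
Denominator = √(677·932·508·763) = √244564170256 = 494534.2963
MCC = -118324 / 494534.2963 = -0.239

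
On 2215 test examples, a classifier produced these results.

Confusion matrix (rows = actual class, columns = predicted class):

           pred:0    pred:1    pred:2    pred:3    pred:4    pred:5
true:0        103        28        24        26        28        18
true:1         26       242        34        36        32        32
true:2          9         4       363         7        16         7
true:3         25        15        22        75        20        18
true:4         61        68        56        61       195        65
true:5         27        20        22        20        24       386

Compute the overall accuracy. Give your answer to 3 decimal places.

0.616

Accuracy = trace / total = (103+242+363+75+195+386=1364) / 2215 = 1364/2215 = 0.616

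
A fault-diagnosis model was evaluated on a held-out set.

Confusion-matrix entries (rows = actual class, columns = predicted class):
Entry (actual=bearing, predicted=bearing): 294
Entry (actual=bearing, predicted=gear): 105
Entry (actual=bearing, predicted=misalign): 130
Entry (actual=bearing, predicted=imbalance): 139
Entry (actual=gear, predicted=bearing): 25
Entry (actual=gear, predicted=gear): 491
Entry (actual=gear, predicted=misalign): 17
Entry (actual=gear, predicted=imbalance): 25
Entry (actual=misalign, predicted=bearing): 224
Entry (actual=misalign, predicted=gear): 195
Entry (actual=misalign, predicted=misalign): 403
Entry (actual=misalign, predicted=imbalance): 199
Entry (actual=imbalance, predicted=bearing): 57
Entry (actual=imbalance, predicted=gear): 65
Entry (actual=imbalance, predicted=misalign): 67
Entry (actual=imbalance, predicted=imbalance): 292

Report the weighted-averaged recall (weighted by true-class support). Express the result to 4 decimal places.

0.5425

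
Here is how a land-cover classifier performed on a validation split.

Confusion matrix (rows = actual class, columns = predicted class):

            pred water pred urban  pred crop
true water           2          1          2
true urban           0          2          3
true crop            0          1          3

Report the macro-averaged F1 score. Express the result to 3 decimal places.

Per-class F1 score (2·TP/(2·TP+FP+FN)):
  water: TP=2, FP=0+0=0, FN=1+2=3 → 4/7 = 0.5714
  urban: TP=2, FP=1+1=2, FN=0+3=3 → 4/9 = 0.4444
  crop: TP=3, FP=2+3=5, FN=0+1=1 → 6/12 = 0.5000
Macro-F1 score = mean = (0.5714 + 0.4444 + 0.5000) / 3 = 0.505

0.505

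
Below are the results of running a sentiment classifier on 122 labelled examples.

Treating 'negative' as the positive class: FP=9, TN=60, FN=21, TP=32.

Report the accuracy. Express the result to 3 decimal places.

0.754

Accuracy = (TP+TN)/N = (32+60)/122 = 0.754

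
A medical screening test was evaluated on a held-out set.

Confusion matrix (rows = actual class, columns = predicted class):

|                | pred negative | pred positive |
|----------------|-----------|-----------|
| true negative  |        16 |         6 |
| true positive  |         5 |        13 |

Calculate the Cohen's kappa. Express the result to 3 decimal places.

0.447

Observed agreement pₒ = trace/N = 29/40 = 0.7250
Expected agreement pₑ = Σ (rowᵢ·colᵢ)/N² = (22·21 + 18·19)/40² = 0.5025
κ = (pₒ − pₑ)/(1 − pₑ) = (0.7250 − 0.5025)/(1 − 0.5025) = 0.447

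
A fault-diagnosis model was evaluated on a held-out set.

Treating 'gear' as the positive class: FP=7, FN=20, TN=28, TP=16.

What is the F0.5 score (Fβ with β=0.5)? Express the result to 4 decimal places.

0.6250

Fβ = (1+β²)·TP / ((1+β²)·TP + β²·FN + FP), with β²=1/4
= 1.25·16 / (1.25·16 + 0.25·20 + 7) = 0.6250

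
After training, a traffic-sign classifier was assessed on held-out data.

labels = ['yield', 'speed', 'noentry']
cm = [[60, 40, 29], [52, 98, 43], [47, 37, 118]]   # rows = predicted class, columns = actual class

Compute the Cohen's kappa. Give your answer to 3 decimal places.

Observed agreement pₒ = trace/N = 276/524 = 0.5267
Expected agreement pₑ = Σ (rowᵢ·colᵢ)/N² = (159·129 + 175·193 + 190·202)/524² = 0.3375
κ = (pₒ − pₑ)/(1 − pₑ) = (0.5267 − 0.3375)/(1 − 0.3375) = 0.286

0.286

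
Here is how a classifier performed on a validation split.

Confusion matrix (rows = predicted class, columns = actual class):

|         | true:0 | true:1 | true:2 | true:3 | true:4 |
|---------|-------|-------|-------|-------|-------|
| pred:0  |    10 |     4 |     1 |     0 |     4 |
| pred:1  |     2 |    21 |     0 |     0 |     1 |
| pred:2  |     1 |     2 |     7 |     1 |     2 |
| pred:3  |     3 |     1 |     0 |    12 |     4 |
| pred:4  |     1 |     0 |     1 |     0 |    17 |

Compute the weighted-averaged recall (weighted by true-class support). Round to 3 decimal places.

Per-class recall (TP/(TP+FN)):
  0: TP=10, FN=2+1+3+1=7 → 10/17 = 0.5882
  1: TP=21, FN=4+2+1+0=7 → 21/28 = 0.7500
  2: TP=7, FN=1+0+0+1=2 → 7/9 = 0.7778
  3: TP=12, FN=0+0+1+0=1 → 12/13 = 0.9231
  4: TP=17, FN=4+1+2+4=11 → 17/28 = 0.6071
Weighted-recall = Σ (supportᵢ/N)·recallᵢ with N=95: (17/95)·0.5882 + (28/95)·0.7500 + (9/95)·0.7778 + (13/95)·0.9231 + (28/95)·0.6071 = 0.705

0.705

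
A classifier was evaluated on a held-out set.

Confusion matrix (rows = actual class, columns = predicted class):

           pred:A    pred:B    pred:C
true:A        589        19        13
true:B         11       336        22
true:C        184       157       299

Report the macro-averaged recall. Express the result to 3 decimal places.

0.775

Per-class recall (TP/(TP+FN)):
  A: TP=589, FN=19+13=32 → 589/621 = 0.9485
  B: TP=336, FN=11+22=33 → 336/369 = 0.9106
  C: TP=299, FN=184+157=341 → 299/640 = 0.4672
Macro-recall = mean = (0.9485 + 0.9106 + 0.4672) / 3 = 0.775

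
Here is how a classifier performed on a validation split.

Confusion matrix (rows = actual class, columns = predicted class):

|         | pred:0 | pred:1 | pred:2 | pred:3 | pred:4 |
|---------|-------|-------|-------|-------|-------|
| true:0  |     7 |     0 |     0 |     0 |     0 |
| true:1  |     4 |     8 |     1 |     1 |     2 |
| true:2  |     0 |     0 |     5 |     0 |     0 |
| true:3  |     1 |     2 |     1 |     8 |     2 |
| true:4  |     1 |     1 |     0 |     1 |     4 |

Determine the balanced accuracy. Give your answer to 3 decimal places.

0.729

Balanced accuracy = mean of per-class recall.
  0: recall = 7/7 = 1.0000
  1: recall = 8/16 = 0.5000
  2: recall = 5/5 = 1.0000
  3: recall = 8/14 = 0.5714
  4: recall = 4/7 = 0.5714
Mean = (1.0000 + 0.5000 + 1.0000 + 0.5714 + 0.5714) / 5 = 0.729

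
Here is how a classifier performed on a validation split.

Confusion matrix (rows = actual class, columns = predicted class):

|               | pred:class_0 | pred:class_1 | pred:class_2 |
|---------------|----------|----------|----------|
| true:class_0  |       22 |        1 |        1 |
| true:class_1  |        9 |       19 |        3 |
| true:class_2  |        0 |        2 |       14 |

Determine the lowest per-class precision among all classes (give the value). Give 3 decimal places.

0.710

Per-class precision (TP/(TP+FP)):
  class_0: TP=22, FP=9+0=9 → 22/31 = 0.7097
  class_1: TP=19, FP=1+2=3 → 19/22 = 0.8636
  class_2: TP=14, FP=1+3=4 → 14/18 = 0.7778
Lowest is class 'class_0' with precision = 0.710.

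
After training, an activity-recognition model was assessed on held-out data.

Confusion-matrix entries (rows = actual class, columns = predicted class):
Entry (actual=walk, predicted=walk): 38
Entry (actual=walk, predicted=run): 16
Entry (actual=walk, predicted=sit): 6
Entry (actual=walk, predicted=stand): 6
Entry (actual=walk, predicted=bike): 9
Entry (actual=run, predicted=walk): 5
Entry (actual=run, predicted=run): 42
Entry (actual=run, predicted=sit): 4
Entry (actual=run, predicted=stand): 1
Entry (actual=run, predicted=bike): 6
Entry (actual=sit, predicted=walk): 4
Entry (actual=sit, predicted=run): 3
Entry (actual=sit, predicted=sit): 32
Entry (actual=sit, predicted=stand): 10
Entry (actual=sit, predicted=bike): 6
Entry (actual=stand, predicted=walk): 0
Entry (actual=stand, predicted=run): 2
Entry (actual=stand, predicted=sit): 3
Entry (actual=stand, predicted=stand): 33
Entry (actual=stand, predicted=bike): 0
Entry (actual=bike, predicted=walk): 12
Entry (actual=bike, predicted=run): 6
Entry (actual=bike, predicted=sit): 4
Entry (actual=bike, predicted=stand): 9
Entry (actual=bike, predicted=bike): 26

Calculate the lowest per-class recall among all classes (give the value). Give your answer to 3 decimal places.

0.456

Per-class recall (TP/(TP+FN)):
  walk: TP=38, FN=16+6+6+9=37 → 38/75 = 0.5067
  run: TP=42, FN=5+4+1+6=16 → 42/58 = 0.7241
  sit: TP=32, FN=4+3+10+6=23 → 32/55 = 0.5818
  stand: TP=33, FN=0+2+3+0=5 → 33/38 = 0.8684
  bike: TP=26, FN=12+6+4+9=31 → 26/57 = 0.4561
Lowest is class 'bike' with recall = 0.456.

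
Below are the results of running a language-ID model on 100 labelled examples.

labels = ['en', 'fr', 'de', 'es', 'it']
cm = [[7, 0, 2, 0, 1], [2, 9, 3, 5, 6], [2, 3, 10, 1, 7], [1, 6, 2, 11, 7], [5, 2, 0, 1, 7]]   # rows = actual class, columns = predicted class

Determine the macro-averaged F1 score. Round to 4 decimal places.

Per-class F1 score (2·TP/(2·TP+FP+FN)):
  en: TP=7, FP=2+2+1+5=10, FN=0+2+0+1=3 → 14/27 = 0.51852
  fr: TP=9, FP=0+3+6+2=11, FN=2+3+5+6=16 → 18/45 = 0.40000
  de: TP=10, FP=2+3+2+0=7, FN=2+3+1+7=13 → 20/40 = 0.50000
  es: TP=11, FP=0+5+1+1=7, FN=1+6+2+7=16 → 22/45 = 0.48889
  it: TP=7, FP=1+6+7+7=21, FN=5+2+0+1=8 → 14/43 = 0.32558
Macro-F1 score = mean = (0.51852 + 0.40000 + 0.50000 + 0.48889 + 0.32558) / 5 = 0.4466

0.4466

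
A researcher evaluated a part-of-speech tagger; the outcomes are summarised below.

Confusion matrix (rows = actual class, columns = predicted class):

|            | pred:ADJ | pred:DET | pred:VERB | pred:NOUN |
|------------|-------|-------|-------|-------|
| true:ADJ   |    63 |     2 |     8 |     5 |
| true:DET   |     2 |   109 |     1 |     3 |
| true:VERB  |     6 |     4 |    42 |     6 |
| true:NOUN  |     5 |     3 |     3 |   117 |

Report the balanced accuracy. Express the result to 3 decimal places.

0.848

Balanced accuracy = mean of per-class recall.
  ADJ: recall = 63/78 = 0.8077
  DET: recall = 109/115 = 0.9478
  VERB: recall = 42/58 = 0.7241
  NOUN: recall = 117/128 = 0.9141
Mean = (0.8077 + 0.9478 + 0.7241 + 0.9141) / 4 = 0.848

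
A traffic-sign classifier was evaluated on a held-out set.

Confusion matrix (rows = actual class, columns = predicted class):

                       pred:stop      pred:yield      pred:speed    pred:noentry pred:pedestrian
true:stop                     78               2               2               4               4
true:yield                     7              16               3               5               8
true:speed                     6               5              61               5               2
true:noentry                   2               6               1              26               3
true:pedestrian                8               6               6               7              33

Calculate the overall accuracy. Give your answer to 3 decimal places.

0.699

Accuracy = trace / total = (78+16+61+26+33=214) / 306 = 214/306 = 0.699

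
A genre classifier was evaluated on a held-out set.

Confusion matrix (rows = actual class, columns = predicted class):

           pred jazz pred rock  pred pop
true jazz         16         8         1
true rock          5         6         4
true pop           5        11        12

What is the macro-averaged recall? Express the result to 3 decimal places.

0.490

Per-class recall (TP/(TP+FN)):
  jazz: TP=16, FN=8+1=9 → 16/25 = 0.6400
  rock: TP=6, FN=5+4=9 → 6/15 = 0.4000
  pop: TP=12, FN=5+11=16 → 12/28 = 0.4286
Macro-recall = mean = (0.6400 + 0.4000 + 0.4286) / 3 = 0.490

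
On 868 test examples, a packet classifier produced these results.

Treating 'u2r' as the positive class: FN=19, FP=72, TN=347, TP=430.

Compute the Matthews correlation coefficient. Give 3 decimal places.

MCC = (TP·TN − FP·FN) / √((TP+FP)(TP+FN)(TN+FP)(TN+FN))
Numerator = 430·347 − 72·19 = 147842
Denominator = √(502·449·419·366) = √34565684892 = 185918.4899
MCC = 147842 / 185918.4899 = 0.795

0.795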